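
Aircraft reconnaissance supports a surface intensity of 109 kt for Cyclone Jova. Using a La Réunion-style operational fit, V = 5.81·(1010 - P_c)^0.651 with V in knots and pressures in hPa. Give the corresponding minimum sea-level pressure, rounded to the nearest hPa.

920 hPa

ΔP = (V / 5.81)^(1/0.651) = (109/5.81)^1.536.
109/5.81 = 18.761; 18.761^1.536 ≈ 90.33 hPa.
P_c = 1010 − 90.33 = 919.67 ≈ 920 hPa.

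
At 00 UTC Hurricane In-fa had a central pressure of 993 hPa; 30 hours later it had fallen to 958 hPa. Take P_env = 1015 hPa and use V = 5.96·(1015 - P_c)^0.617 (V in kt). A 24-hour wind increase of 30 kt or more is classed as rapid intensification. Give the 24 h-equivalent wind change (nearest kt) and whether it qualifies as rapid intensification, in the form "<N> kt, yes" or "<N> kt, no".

V₁: ΔP = 22, V ≈ 5.96 × 22^0.617 ≈ 40.13 kt.
V₂: ΔP = 57, V ≈ 5.96 × 57^0.617 ≈ 72.21 kt.
ΔV over 30 h = 32.08 kt → 24 h equivalent = 32.08 × 24/30 ≈ 25.66 kt.
26 kt < 30 kt ⇒ not rapid intensification.

26 kt, no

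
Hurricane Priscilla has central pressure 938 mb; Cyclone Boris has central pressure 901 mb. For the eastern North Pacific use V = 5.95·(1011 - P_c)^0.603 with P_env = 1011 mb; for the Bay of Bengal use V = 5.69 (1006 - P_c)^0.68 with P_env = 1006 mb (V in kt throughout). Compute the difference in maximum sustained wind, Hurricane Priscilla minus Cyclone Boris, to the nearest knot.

-56 kt

Hurricane Priscilla: ΔP = 73; V ≈ 5.95 × 73^0.603 ≈ 79.09 kt.
Cyclone Boris: ΔP = 105; V ≈ 5.69 × 105^0.68 ≈ 134.75 kt.
Difference ≈ 79.09 − 134.75 = -55.66 → -56 kt.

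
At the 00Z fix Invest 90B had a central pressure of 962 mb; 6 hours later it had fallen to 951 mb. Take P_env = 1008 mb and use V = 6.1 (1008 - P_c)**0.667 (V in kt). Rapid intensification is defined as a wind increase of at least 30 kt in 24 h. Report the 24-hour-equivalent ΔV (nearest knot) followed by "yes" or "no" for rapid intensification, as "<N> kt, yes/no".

48 kt, yes

V₁: ΔP = 46, V ≈ 6.1 × 46^0.667 ≈ 78.41 kt.
V₂: ΔP = 57, V ≈ 6.1 × 57^0.667 ≈ 90.47 kt.
ΔV over 6 h = 12.06 kt → 24 h equivalent = 12.06 × 24/6 ≈ 48.24 kt.
48 kt ≥ 30 kt ⇒ rapid intensification.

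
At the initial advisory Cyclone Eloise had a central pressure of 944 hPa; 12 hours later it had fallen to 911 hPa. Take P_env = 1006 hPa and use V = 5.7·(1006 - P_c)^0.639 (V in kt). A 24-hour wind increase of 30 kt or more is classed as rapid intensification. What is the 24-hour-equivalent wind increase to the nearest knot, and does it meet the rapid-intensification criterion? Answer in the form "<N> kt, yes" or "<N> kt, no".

50 kt, yes

V₁: ΔP = 62, V ≈ 5.7 × 62^0.639 ≈ 79.66 kt.
V₂: ΔP = 95, V ≈ 5.7 × 95^0.639 ≈ 104.63 kt.
ΔV over 12 h = 24.97 kt → 24 h equivalent = 24.97 × 24/12 ≈ 49.94 kt.
50 kt ≥ 30 kt ⇒ rapid intensification.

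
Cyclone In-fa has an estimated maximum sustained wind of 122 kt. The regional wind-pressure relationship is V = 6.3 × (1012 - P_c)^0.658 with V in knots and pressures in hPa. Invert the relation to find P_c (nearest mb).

922 mb

ΔP = (V / 6.3)^(1/0.658) = (122/6.3)^1.520.
122/6.3 = 19.365; 19.365^1.520 ≈ 90.36 mb.
P_c = 1012 − 90.36 = 921.64 ≈ 922 mb.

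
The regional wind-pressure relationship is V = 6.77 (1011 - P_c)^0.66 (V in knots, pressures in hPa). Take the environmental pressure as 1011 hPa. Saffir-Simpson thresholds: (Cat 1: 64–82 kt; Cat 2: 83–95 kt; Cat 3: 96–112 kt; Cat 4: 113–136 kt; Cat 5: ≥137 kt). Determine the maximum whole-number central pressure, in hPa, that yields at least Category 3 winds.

955 hPa

Category 3 begins at V = 96 kt.
Required ΔP = (96/6.77)^(1/0.66) = 14.180^1.515 ≈ 55.59 hPa.
P_c ≤ 1011 − 55.59 = 955.41, so the highest integer P_c is 955 hPa.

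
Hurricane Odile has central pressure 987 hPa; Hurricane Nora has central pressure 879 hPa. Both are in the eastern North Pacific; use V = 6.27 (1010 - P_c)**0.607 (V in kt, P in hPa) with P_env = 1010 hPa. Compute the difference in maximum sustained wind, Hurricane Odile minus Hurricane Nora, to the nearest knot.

Hurricane Odile: ΔP = 23; V ≈ 6.27 × 23^0.607 ≈ 42.06 kt.
Hurricane Nora: ΔP = 131; V ≈ 6.27 × 131^0.607 ≈ 120.91 kt.
Difference ≈ 42.06 − 120.91 = -78.85 → -79 kt.

-79 kt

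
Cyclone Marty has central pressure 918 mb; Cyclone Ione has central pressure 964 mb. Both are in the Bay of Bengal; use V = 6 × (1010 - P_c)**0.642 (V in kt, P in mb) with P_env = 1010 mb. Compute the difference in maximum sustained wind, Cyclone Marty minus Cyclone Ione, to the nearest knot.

39 kt

Cyclone Marty: ΔP = 92; V ≈ 6 × 92^0.642 ≈ 109.37 kt.
Cyclone Ione: ΔP = 46; V ≈ 6 × 46^0.642 ≈ 70.09 kt.
Difference ≈ 109.37 − 70.09 = 39.28 → 39 kt.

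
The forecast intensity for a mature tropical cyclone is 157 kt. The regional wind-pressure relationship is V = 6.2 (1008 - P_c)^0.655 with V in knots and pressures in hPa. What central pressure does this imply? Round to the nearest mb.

ΔP = (V / 6.2)^(1/0.655) = (157/6.2)^1.527.
157/6.2 = 25.323; 25.323^1.527 ≈ 138.92 mb.
P_c = 1008 − 138.92 = 869.08 ≈ 869 mb.

869 mb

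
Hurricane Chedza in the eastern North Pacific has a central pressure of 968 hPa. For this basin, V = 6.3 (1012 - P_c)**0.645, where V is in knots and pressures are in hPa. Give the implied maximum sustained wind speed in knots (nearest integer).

72 kt

ΔP = 1012 − 968 = 44 hPa.
44^0.645 ≈ 11.482.
V ≈ 6.3 × 11.482 ≈ 72.3 kt.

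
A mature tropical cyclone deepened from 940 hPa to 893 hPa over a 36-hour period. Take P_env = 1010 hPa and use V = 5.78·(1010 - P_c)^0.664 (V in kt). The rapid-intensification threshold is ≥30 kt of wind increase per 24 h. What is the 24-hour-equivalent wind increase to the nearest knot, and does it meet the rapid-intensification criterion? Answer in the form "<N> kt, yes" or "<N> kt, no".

V₁: ΔP = 70, V ≈ 5.78 × 70^0.664 ≈ 97.07 kt.
V₂: ΔP = 117, V ≈ 5.78 × 117^0.664 ≈ 136.52 kt.
ΔV over 36 h = 39.45 kt → 24 h equivalent = 39.45 × 24/36 ≈ 26.30 kt.
26 kt < 30 kt ⇒ not rapid intensification.

26 kt, no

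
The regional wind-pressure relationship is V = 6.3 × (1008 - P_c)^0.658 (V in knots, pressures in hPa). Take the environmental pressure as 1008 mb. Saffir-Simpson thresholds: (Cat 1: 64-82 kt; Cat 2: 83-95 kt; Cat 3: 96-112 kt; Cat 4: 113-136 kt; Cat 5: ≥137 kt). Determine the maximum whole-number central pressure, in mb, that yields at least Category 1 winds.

974 mb

Category 1 begins at V = 64 kt.
Required ΔP = (64/6.3)^(1/0.658) = 10.159^1.520 ≈ 33.90 mb.
P_c ≤ 1008 − 33.90 = 974.10, so the highest integer P_c is 974 mb.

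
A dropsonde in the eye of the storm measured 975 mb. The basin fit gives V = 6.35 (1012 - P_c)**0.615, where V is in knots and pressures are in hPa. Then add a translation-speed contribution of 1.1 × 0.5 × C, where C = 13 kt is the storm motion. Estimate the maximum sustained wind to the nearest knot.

ΔP = 1012 − 975 = 37 mb.
37^0.615 ≈ 9.214.
V ≈ 6.35 × 9.214 ≈ 58.5 kt.
Translation term: 1.1 × 0.5 × 13 = 7.15 kt.
Corrected V ≈ 65.65 kt → 66 kt.

66 kt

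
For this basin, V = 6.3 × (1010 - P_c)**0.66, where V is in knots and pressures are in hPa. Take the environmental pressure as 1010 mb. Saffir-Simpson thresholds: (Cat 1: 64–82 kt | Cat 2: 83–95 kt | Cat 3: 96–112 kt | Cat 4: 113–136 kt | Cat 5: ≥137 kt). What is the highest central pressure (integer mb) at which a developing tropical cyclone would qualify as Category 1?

976 mb

Category 1 begins at V = 64 kt.
Required ΔP = (64/6.3)^(1/0.66) = 10.159^1.515 ≈ 33.54 mb.
P_c ≤ 1010 − 33.54 = 976.46, so the highest integer P_c is 976 mb.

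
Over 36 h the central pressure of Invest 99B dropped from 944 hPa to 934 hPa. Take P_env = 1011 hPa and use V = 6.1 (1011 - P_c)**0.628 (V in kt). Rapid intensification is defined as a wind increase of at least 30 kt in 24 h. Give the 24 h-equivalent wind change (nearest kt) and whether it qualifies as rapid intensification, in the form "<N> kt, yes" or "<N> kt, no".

V₁: ΔP = 67, V ≈ 6.1 × 67^0.628 ≈ 85.53 kt.
V₂: ΔP = 77, V ≈ 6.1 × 77^0.628 ≈ 93.34 kt.
ΔV over 36 h = 7.81 kt → 24 h equivalent = 7.81 × 24/36 ≈ 5.21 kt.
5 kt < 30 kt ⇒ not rapid intensification.

5 kt, no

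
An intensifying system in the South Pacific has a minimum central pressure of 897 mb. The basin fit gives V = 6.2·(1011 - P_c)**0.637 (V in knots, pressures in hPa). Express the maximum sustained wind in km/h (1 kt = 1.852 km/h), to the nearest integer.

ΔP = 1011 − 897 = 114 mb.
V ≈ 6.2 × 114^0.637 = 6.2 × 20.429 ≈ 126.660 kt.
126.660 × 1.852 ≈ 234.57 km/h → 235 km/h.

235 km/h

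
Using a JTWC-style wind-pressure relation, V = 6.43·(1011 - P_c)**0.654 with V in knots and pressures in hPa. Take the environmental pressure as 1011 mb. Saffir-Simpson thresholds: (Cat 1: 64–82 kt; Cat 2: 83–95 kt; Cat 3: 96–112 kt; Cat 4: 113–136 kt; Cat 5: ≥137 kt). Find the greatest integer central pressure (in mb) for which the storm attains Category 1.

Category 1 begins at V = 64 kt.
Required ΔP = (64/6.43)^(1/0.654) = 9.953^1.529 ≈ 33.57 mb.
P_c ≤ 1011 − 33.57 = 977.43, so the highest integer P_c is 977 mb.

977 mb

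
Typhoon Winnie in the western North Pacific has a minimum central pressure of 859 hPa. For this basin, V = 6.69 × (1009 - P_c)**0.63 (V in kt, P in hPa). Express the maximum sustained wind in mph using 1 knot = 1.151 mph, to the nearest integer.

181 mph

ΔP = 1009 − 859 = 150 hPa.
V ≈ 6.69 × 150^0.63 = 6.69 × 23.493 ≈ 157.168 kt.
157.168 × 1.151 ≈ 180.90 mph → 181 mph.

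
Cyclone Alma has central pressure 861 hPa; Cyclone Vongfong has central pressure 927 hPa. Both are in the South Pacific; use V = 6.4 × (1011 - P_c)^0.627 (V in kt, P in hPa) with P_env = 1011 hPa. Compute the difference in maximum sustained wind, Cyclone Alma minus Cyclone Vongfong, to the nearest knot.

Cyclone Alma: ΔP = 150; V ≈ 6.4 × 150^0.627 ≈ 148.11 kt.
Cyclone Vongfong: ΔP = 84; V ≈ 6.4 × 84^0.627 ≈ 102.97 kt.
Difference ≈ 148.11 − 102.97 = 45.14 → 45 kt.

45 kt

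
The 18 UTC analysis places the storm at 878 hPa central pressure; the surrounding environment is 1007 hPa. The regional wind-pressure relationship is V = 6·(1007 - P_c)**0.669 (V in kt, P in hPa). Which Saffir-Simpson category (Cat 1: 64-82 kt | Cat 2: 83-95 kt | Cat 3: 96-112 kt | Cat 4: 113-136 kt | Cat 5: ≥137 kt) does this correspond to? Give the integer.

ΔP = 1007 − 878 = 129 hPa.
V ≈ 6 × 129^0.669 = 6 × 25.82 ≈ 155 kt.
155 kt falls in the Category 5 band.

5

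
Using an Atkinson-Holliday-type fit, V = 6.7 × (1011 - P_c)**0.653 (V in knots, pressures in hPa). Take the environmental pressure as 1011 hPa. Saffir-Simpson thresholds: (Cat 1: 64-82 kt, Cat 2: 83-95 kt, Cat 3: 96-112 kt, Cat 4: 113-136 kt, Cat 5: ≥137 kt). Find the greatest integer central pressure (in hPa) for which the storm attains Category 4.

935 hPa

Category 4 begins at V = 113 kt.
Required ΔP = (113/6.7)^(1/0.653) = 16.866^1.531 ≈ 75.69 hPa.
P_c ≤ 1011 − 75.69 = 935.31, so the highest integer P_c is 935 hPa.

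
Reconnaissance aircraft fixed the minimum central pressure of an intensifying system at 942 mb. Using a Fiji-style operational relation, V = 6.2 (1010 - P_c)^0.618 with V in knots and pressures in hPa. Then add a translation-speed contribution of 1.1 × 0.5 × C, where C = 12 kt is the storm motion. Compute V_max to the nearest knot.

ΔP = 1010 − 942 = 68 mb.
68^0.618 ≈ 13.567.
V ≈ 6.2 × 13.567 ≈ 84.1 kt.
Translation term: 1.1 × 0.5 × 12 = 6.6 kt.
Corrected V ≈ 90.7 kt → 91 kt.

91 kt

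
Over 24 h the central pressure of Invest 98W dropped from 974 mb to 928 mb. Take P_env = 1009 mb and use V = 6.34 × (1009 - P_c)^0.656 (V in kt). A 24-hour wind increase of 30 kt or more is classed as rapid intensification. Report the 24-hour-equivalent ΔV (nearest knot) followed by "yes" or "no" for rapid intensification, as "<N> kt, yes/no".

V₁: ΔP = 35, V ≈ 6.34 × 35^0.656 ≈ 65.31 kt.
V₂: ΔP = 81, V ≈ 6.34 × 81^0.656 ≈ 113.25 kt.
ΔV over 24 h = 47.94 kt → 24 h equivalent = 47.94 × 24/24 ≈ 47.94 kt.
48 kt ≥ 30 kt ⇒ rapid intensification.

48 kt, yes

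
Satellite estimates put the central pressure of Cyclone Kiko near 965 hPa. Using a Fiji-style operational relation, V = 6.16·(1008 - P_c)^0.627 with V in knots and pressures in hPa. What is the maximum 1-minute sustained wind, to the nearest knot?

ΔP = 1008 − 965 = 43 hPa.
43^0.627 ≈ 10.573.
V ≈ 6.16 × 10.573 ≈ 65.1 kt.

65 kt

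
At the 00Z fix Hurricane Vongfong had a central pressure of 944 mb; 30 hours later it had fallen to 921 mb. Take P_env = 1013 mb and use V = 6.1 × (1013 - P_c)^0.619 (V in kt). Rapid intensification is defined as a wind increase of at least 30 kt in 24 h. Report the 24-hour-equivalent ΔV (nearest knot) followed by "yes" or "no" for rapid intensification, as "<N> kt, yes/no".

13 kt, no

V₁: ΔP = 69, V ≈ 6.1 × 69^0.619 ≈ 83.86 kt.
V₂: ΔP = 92, V ≈ 6.1 × 92^0.619 ≈ 100.21 kt.
ΔV over 30 h = 16.35 kt → 24 h equivalent = 16.35 × 24/30 ≈ 13.08 kt.
13 kt < 30 kt ⇒ not rapid intensification.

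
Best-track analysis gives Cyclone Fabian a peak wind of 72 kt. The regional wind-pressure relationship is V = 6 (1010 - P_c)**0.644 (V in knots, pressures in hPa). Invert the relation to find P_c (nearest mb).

ΔP = (V / 6)^(1/0.644) = (72/6)^1.553.
72/6 = 12.000; 12.000^1.553 ≈ 47.40 mb.
P_c = 1010 − 47.40 = 962.60 ≈ 963 mb.

963 mb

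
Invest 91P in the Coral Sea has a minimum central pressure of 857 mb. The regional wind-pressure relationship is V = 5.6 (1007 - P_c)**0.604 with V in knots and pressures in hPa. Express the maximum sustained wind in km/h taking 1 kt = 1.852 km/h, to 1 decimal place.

ΔP = 1007 − 857 = 150 mb.
V ≈ 5.6 × 150^0.604 = 5.6 × 20.623 ≈ 115.491 kt.
115.491 × 1.852 ≈ 213.89 km/h → 213.9 km/h.

213.9 km/h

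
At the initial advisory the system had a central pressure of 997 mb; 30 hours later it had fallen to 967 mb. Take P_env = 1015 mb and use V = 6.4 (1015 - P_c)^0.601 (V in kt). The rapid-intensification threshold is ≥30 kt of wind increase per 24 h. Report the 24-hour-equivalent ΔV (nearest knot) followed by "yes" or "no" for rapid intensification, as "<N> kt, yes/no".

23 kt, no

V₁: ΔP = 18, V ≈ 6.4 × 18^0.601 ≈ 36.36 kt.
V₂: ΔP = 48, V ≈ 6.4 × 48^0.601 ≈ 65.56 kt.
ΔV over 30 h = 29.20 kt → 24 h equivalent = 29.20 × 24/30 ≈ 23.36 kt.
23 kt < 30 kt ⇒ not rapid intensification.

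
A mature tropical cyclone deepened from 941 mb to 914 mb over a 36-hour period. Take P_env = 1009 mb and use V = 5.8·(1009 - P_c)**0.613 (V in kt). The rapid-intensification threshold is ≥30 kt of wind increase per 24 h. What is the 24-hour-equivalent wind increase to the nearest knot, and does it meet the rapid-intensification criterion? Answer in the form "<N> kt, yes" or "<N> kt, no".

V₁: ΔP = 68, V ≈ 5.8 × 68^0.613 ≈ 77.05 kt.
V₂: ΔP = 95, V ≈ 5.8 × 95^0.613 ≈ 94.57 kt.
ΔV over 36 h = 17.52 kt → 24 h equivalent = 17.52 × 24/36 ≈ 11.68 kt.
12 kt < 30 kt ⇒ not rapid intensification.

12 kt, no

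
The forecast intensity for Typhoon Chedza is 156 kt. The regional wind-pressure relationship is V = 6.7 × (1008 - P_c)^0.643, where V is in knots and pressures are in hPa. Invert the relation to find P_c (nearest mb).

874 mb

ΔP = (V / 6.7)^(1/0.643) = (156/6.7)^1.555.
156/6.7 = 23.284; 23.284^1.555 ≈ 133.67 mb.
P_c = 1008 − 133.67 = 874.33 ≈ 874 mb.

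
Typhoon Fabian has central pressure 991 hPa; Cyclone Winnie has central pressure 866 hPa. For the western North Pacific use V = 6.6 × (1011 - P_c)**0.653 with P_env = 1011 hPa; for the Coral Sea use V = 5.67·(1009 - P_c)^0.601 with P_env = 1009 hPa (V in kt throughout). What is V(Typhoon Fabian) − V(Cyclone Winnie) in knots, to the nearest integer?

Typhoon Fabian: ΔP = 20; V ≈ 6.6 × 20^0.653 ≈ 46.68 kt.
Cyclone Winnie: ΔP = 143; V ≈ 5.67 × 143^0.601 ≈ 111.93 kt.
Difference ≈ 46.68 − 111.93 = -65.25 → -65 kt.

-65 kt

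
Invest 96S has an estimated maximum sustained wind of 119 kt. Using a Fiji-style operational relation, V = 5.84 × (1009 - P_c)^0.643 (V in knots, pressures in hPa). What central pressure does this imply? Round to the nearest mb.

ΔP = (V / 5.84)^(1/0.643) = (119/5.84)^1.555.
119/5.84 = 20.377; 20.377^1.555 ≈ 108.64 mb.
P_c = 1009 − 108.64 = 900.36 ≈ 900 mb.

900 mb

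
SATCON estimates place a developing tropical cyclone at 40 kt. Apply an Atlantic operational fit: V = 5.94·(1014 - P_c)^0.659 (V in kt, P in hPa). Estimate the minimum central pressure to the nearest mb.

ΔP = (V / 5.94)^(1/0.659) = (40/5.94)^1.517.
40/5.94 = 6.734; 6.734^1.517 ≈ 18.07 mb.
P_c = 1014 − 18.07 = 995.93 ≈ 996 mb.

996 mb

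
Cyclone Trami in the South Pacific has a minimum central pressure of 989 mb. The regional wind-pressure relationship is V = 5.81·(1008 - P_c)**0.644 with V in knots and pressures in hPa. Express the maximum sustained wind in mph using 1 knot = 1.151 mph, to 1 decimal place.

44.5 mph

ΔP = 1008 − 989 = 19 mb.
V ≈ 5.81 × 19^0.644 = 5.81 × 6.661 ≈ 38.698 kt.
38.698 × 1.151 ≈ 44.54 mph → 44.5 mph.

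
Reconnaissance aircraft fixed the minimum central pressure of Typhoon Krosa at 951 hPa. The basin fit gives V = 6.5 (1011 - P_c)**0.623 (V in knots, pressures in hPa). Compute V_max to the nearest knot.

ΔP = 1011 − 951 = 60 hPa.
60^0.623 ≈ 12.817.
V ≈ 6.5 × 12.817 ≈ 83.3 kt.

83 kt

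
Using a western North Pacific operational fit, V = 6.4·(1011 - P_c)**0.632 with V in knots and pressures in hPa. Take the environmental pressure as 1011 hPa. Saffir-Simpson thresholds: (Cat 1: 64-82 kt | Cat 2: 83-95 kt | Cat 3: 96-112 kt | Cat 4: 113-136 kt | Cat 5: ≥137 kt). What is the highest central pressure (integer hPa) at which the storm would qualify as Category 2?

Category 2 begins at V = 83 kt.
Required ΔP = (83/6.4)^(1/0.632) = 12.969^1.582 ≈ 57.67 hPa.
P_c ≤ 1011 − 57.67 = 953.33, so the highest integer P_c is 953 hPa.

953 hPa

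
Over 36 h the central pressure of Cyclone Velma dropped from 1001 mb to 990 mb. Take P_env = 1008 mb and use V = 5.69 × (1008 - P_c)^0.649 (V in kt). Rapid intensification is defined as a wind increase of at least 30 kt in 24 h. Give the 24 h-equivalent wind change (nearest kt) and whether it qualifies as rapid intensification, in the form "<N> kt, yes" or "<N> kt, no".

V₁: ΔP = 7, V ≈ 5.69 × 7^0.649 ≈ 20.12 kt.
V₂: ΔP = 18, V ≈ 5.69 × 18^0.649 ≈ 37.14 kt.
ΔV over 36 h = 17.02 kt → 24 h equivalent = 17.02 × 24/36 ≈ 11.35 kt.
11 kt < 30 kt ⇒ not rapid intensification.

11 kt, no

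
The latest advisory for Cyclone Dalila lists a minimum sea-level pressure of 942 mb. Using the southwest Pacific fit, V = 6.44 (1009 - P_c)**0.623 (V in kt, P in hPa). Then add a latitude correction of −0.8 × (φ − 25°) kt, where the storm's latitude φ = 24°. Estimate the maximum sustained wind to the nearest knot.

ΔP = 1009 − 942 = 67 mb.
67^0.623 ≈ 13.729.
V ≈ 6.44 × 13.729 ≈ 88.4 kt.
Latitude correction: −0.8 × (24 − 25) = 0.8 kt.
Corrected V ≈ 89.2 kt → 89 kt.

89 kt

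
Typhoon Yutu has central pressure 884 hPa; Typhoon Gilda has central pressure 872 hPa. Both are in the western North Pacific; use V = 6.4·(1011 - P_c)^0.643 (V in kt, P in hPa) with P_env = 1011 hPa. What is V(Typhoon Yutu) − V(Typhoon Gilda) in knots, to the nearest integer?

Typhoon Yutu: ΔP = 127; V ≈ 6.4 × 127^0.643 ≈ 144.19 kt.
Typhoon Gilda: ΔP = 139; V ≈ 6.4 × 139^0.643 ≈ 152.81 kt.
Difference ≈ 144.19 − 152.81 = -8.62 → -9 kt.

-9 kt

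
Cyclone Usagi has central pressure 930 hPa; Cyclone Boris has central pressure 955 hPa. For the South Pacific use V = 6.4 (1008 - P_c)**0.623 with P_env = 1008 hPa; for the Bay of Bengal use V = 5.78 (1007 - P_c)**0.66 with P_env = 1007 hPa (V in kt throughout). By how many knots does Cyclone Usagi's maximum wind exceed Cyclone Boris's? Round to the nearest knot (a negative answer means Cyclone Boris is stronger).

Cyclone Usagi: ΔP = 78; V ≈ 6.4 × 78^0.623 ≈ 96.60 kt.
Cyclone Boris: ΔP = 52; V ≈ 5.78 × 52^0.66 ≈ 78.43 kt.
Difference ≈ 96.60 − 78.43 = 18.17 → 18 kt.

18 kt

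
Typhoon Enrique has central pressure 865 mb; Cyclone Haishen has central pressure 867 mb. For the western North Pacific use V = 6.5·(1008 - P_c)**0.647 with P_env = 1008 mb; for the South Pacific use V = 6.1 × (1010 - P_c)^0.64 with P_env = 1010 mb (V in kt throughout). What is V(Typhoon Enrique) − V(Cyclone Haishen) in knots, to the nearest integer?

Typhoon Enrique: ΔP = 143; V ≈ 6.5 × 143^0.647 ≈ 161.22 kt.
Cyclone Haishen: ΔP = 143; V ≈ 6.1 × 143^0.64 ≈ 146.13 kt.
Difference ≈ 161.22 − 146.13 = 15.09 → 15 kt.

15 kt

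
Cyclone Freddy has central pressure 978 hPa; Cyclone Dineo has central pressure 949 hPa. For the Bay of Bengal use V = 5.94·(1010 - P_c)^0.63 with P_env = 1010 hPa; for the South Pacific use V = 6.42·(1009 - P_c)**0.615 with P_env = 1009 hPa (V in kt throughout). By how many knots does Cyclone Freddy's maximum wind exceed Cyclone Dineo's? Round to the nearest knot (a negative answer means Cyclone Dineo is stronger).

Cyclone Freddy: ΔP = 32; V ≈ 5.94 × 32^0.63 ≈ 52.73 kt.
Cyclone Dineo: ΔP = 60; V ≈ 6.42 × 60^0.615 ≈ 79.63 kt.
Difference ≈ 52.73 − 79.63 = -26.90 → -27 kt.

-27 kt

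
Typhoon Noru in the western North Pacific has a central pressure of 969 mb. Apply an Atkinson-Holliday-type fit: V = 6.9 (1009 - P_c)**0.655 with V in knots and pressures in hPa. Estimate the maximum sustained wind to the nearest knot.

77 kt

ΔP = 1009 − 969 = 40 mb.
40^0.655 ≈ 11.203.
V ≈ 6.9 × 11.203 ≈ 77.3 kt.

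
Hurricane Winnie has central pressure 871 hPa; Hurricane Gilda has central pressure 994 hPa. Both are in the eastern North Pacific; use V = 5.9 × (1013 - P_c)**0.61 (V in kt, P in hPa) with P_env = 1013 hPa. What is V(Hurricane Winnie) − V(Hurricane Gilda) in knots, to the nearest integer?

Hurricane Winnie: ΔP = 142; V ≈ 5.9 × 142^0.61 ≈ 121.27 kt.
Hurricane Gilda: ΔP = 19; V ≈ 5.9 × 19^0.61 ≈ 35.55 kt.
Difference ≈ 121.27 − 35.55 = 85.72 → 86 kt.

86 kt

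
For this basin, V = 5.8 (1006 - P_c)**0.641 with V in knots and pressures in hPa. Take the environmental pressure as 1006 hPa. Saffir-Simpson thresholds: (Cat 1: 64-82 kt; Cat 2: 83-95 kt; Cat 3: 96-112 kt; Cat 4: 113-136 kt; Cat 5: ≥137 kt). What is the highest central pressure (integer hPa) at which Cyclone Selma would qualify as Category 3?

926 hPa

Category 3 begins at V = 96 kt.
Required ΔP = (96/5.8)^(1/0.641) = 16.552^1.560 ≈ 79.70 hPa.
P_c ≤ 1006 − 79.70 = 926.30, so the highest integer P_c is 926 hPa.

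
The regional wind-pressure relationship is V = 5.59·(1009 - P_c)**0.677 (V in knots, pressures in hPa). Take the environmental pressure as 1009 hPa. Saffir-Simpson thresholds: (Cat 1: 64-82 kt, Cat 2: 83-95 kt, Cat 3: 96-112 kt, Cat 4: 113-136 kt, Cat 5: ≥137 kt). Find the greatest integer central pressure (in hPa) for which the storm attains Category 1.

972 hPa

Category 1 begins at V = 64 kt.
Required ΔP = (64/5.59)^(1/0.677) = 11.449^1.477 ≈ 36.64 hPa.
P_c ≤ 1009 − 36.64 = 972.36, so the highest integer P_c is 972 hPa.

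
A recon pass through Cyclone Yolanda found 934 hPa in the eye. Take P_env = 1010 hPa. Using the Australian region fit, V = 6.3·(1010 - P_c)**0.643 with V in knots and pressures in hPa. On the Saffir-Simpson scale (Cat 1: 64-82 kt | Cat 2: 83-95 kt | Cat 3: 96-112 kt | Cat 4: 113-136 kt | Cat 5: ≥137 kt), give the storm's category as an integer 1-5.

3

ΔP = 1010 − 934 = 76 hPa.
V ≈ 6.3 × 76^0.643 = 6.3 × 16.19 ≈ 102 kt.
102 kt falls in the Category 3 band.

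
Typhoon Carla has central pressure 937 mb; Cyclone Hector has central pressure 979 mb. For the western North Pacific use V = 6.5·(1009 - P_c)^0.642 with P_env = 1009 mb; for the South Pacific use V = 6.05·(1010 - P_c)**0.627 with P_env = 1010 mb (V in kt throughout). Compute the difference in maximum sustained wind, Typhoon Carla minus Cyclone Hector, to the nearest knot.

49 kt

Typhoon Carla: ΔP = 72; V ≈ 6.5 × 72^0.642 ≈ 101.23 kt.
Cyclone Hector: ΔP = 31; V ≈ 6.05 × 31^0.627 ≈ 52.10 kt.
Difference ≈ 101.23 − 52.10 = 49.13 → 49 kt.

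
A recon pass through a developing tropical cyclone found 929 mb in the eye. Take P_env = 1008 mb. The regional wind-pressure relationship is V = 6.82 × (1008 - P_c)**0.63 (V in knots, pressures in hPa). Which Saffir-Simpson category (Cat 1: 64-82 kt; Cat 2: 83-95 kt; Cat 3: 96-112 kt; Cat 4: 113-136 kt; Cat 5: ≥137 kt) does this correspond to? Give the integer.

ΔP = 1008 − 929 = 79 mb.
V ≈ 6.82 × 79^0.63 = 6.82 × 15.69 ≈ 107 kt.
107 kt falls in the Category 3 band.

3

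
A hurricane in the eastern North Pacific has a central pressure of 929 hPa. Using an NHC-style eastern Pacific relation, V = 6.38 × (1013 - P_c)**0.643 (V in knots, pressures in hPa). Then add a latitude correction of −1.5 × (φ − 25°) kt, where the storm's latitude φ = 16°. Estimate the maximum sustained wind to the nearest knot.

ΔP = 1013 − 929 = 84 hPa.
84^0.643 ≈ 17.271.
V ≈ 6.38 × 17.271 ≈ 110.2 kt.
Latitude correction: −1.5 × (16 − 25) = 13.5 kt.
Corrected V ≈ 123.7 kt → 124 kt.

124 kt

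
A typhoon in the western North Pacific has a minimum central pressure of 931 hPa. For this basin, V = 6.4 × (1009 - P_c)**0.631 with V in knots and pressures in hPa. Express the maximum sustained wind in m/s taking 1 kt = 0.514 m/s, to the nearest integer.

ΔP = 1009 − 931 = 78 hPa.
V ≈ 6.4 × 78^0.631 = 6.4 × 15.628 ≈ 100.021 kt.
100.021 × 0.514 ≈ 51.41 m/s → 51 m/s.

51 m/s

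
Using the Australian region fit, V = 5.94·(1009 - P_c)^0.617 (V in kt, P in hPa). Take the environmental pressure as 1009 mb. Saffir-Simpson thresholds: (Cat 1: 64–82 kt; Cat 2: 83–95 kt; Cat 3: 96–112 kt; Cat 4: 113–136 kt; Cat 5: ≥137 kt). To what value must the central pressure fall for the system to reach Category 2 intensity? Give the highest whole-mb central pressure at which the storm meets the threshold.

Category 2 begins at V = 83 kt.
Required ΔP = (83/5.94)^(1/0.617) = 13.973^1.621 ≈ 71.82 mb.
P_c ≤ 1009 − 71.82 = 937.18, so the highest integer P_c is 937 mb.

937 mb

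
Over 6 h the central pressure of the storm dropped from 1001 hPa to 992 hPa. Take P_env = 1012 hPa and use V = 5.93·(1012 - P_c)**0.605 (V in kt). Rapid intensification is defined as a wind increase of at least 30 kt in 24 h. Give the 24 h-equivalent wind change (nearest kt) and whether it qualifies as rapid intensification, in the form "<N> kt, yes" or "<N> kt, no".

V₁: ΔP = 11, V ≈ 5.93 × 11^0.605 ≈ 25.30 kt.
V₂: ΔP = 20, V ≈ 5.93 × 20^0.605 ≈ 36.32 kt.
ΔV over 6 h = 11.02 kt → 24 h equivalent = 11.02 × 24/6 ≈ 44.08 kt.
44 kt ≥ 30 kt ⇒ rapid intensification.

44 kt, yes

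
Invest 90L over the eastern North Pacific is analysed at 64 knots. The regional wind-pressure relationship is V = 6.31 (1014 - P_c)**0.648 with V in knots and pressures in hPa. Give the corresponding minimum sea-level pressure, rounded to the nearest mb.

ΔP = (V / 6.31)^(1/0.648) = (64/6.31)^1.543.
64/6.31 = 10.143; 10.143^1.543 ≈ 35.70 mb.
P_c = 1014 − 35.70 = 978.30 ≈ 978 mb.

978 mb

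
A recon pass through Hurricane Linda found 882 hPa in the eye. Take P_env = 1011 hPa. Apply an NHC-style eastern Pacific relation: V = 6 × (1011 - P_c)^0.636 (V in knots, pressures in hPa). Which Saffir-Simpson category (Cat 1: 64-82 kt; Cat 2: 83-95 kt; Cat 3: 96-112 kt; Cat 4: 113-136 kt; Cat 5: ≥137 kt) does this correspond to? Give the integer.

ΔP = 1011 − 882 = 129 hPa.
V ≈ 6 × 129^0.636 = 6 × 22.00 ≈ 132 kt.
132 kt falls in the Category 4 band.

4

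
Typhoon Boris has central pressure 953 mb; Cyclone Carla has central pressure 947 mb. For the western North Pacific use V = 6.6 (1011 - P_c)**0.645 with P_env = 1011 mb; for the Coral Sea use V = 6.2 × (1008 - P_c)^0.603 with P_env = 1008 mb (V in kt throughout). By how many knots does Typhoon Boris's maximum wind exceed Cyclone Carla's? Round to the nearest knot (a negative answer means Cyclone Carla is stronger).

Typhoon Boris: ΔP = 58; V ≈ 6.6 × 58^0.645 ≈ 90.56 kt.
Cyclone Carla: ΔP = 61; V ≈ 6.2 × 61^0.603 ≈ 73.95 kt.
Difference ≈ 90.56 − 73.95 = 16.61 → 17 kt.

17 kt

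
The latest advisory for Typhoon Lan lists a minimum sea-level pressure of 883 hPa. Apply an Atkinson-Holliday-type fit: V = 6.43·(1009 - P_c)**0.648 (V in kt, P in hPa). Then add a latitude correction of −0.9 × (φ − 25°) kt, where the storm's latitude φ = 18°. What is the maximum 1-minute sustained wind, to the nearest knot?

ΔP = 1009 − 883 = 126 hPa.
126^0.648 ≈ 22.964.
V ≈ 6.43 × 22.964 ≈ 147.7 kt.
Latitude correction: −0.9 × (18 − 25) = 6.3 kt.
Corrected V ≈ 154 kt → 154 kt.

154 kt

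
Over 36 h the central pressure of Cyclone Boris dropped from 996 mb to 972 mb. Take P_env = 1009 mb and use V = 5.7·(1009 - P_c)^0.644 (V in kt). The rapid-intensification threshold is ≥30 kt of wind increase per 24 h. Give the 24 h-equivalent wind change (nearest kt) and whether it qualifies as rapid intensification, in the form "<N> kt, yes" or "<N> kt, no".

V₁: ΔP = 13, V ≈ 5.7 × 13^0.644 ≈ 29.73 kt.
V₂: ΔP = 37, V ≈ 5.7 × 37^0.644 ≈ 58.32 kt.
ΔV over 36 h = 28.59 kt → 24 h equivalent = 28.59 × 24/36 ≈ 19.06 kt.
19 kt < 30 kt ⇒ not rapid intensification.

19 kt, no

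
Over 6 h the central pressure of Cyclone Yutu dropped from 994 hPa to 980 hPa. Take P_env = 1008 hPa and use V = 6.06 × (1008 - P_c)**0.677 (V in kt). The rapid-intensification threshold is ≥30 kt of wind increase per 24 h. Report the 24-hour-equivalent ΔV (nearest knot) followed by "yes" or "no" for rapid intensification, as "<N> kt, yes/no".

V₁: ΔP = 14, V ≈ 6.06 × 14^0.677 ≈ 36.17 kt.
V₂: ΔP = 28, V ≈ 6.06 × 28^0.677 ≈ 57.84 kt.
ΔV over 6 h = 21.67 kt → 24 h equivalent = 21.67 × 24/6 ≈ 86.68 kt.
87 kt ≥ 30 kt ⇒ rapid intensification.

87 kt, yes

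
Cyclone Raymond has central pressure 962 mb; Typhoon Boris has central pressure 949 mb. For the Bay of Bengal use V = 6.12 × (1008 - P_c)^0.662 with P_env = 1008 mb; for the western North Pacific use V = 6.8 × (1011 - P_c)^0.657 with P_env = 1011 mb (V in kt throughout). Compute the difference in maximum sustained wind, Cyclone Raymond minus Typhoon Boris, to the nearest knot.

Cyclone Raymond: ΔP = 46; V ≈ 6.12 × 46^0.662 ≈ 77.18 kt.
Typhoon Boris: ΔP = 62; V ≈ 6.8 × 62^0.657 ≈ 102.36 kt.
Difference ≈ 77.18 − 102.36 = -25.18 → -25 kt.

-25 kt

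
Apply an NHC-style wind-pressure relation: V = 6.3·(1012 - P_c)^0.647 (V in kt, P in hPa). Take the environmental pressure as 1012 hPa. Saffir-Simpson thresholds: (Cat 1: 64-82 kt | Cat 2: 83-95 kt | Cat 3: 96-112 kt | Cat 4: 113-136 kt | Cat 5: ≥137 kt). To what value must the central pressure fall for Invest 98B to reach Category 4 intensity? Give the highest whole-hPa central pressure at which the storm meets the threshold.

Category 4 begins at V = 113 kt.
Required ΔP = (113/6.3)^(1/0.647) = 17.937^1.546 ≈ 86.65 hPa.
P_c ≤ 1012 − 86.65 = 925.35, so the highest integer P_c is 925 hPa.

925 hPa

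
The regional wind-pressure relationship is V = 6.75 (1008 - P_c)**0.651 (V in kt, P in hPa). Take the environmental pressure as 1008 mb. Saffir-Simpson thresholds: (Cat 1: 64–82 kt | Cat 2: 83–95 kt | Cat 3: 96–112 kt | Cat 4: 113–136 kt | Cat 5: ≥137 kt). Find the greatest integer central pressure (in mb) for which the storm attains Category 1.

976 mb

Category 1 begins at V = 64 kt.
Required ΔP = (64/6.75)^(1/0.651) = 9.481^1.536 ≈ 31.66 mb.
P_c ≤ 1008 − 31.66 = 976.34, so the highest integer P_c is 976 mb.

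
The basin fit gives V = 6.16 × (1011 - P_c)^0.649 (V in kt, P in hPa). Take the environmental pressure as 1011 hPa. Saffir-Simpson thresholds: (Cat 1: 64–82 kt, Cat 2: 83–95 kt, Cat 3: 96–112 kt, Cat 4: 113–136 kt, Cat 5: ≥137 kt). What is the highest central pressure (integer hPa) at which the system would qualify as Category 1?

Category 1 begins at V = 64 kt.
Required ΔP = (64/6.16)^(1/0.649) = 10.390^1.541 ≈ 36.85 hPa.
P_c ≤ 1011 − 36.85 = 974.15, so the highest integer P_c is 974 hPa.

974 hPa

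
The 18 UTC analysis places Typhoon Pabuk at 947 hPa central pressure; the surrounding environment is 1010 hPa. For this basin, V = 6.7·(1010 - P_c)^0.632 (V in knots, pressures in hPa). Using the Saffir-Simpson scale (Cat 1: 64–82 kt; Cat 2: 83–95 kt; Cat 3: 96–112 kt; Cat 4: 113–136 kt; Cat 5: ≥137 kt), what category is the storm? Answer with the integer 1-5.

2

ΔP = 1010 − 947 = 63 hPa.
V ≈ 6.7 × 63^0.632 = 6.7 × 13.71 ≈ 92 kt.
92 kt falls in the Category 2 band.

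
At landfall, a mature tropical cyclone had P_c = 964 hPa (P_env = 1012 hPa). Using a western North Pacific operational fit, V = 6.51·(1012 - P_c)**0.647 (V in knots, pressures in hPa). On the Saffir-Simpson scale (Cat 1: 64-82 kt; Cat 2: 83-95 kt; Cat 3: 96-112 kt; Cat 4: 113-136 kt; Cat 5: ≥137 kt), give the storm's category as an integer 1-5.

1

ΔP = 1012 − 964 = 48 hPa.
V ≈ 6.51 × 48^0.647 = 6.51 × 12.24 ≈ 80 kt.
80 kt falls in the Category 1 band.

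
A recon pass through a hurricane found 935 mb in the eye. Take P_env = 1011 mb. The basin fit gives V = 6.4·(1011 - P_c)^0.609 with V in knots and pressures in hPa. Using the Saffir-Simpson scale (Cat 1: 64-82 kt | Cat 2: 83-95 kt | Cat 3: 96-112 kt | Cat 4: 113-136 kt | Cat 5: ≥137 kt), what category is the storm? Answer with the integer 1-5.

ΔP = 1011 − 935 = 76 mb.
V ≈ 6.4 × 76^0.609 = 6.4 × 13.98 ≈ 89 kt.
89 kt falls in the Category 2 band.

2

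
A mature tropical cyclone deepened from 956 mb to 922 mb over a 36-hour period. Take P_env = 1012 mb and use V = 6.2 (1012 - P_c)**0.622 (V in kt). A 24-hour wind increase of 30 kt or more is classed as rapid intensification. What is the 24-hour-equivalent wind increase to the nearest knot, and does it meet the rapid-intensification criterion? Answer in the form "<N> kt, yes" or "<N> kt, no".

17 kt, no

V₁: ΔP = 56, V ≈ 6.2 × 56^0.622 ≈ 75.82 kt.
V₂: ΔP = 90, V ≈ 6.2 × 90^0.622 ≈ 101.84 kt.
ΔV over 36 h = 26.02 kt → 24 h equivalent = 26.02 × 24/36 ≈ 17.35 kt.
17 kt < 30 kt ⇒ not rapid intensification.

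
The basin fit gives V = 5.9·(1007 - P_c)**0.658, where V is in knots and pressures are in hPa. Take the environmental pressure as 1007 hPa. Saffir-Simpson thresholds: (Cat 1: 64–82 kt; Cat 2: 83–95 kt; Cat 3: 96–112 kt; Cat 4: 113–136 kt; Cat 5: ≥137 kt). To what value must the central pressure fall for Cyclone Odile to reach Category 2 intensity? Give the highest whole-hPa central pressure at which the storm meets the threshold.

951 hPa

Category 2 begins at V = 83 kt.
Required ΔP = (83/5.9)^(1/0.658) = 14.068^1.520 ≈ 55.59 hPa.
P_c ≤ 1007 − 55.59 = 951.41, so the highest integer P_c is 951 hPa.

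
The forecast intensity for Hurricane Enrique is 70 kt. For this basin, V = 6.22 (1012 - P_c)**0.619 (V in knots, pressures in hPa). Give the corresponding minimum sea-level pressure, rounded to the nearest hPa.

ΔP = (V / 6.22)^(1/0.619) = (70/6.22)^1.616.
70/6.22 = 11.254; 11.254^1.616 ≈ 49.93 hPa.
P_c = 1012 − 49.93 = 962.07 ≈ 962 hPa.

962 hPa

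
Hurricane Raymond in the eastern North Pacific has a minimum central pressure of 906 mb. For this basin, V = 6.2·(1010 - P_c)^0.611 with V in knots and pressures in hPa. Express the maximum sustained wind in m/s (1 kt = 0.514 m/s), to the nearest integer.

ΔP = 1010 − 906 = 104 mb.
V ≈ 6.2 × 104^0.611 = 6.2 × 17.077 ≈ 105.876 kt.
105.876 × 0.514 ≈ 54.42 m/s → 54 m/s.

54 m/s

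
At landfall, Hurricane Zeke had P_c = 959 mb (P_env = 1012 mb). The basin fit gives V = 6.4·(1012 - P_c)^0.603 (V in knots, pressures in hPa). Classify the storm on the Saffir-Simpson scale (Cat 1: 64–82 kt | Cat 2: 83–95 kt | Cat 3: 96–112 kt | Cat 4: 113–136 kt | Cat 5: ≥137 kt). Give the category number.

1

ΔP = 1012 − 959 = 53 mb.
V ≈ 6.4 × 53^0.603 = 6.4 × 10.96 ≈ 70 kt.
70 kt falls in the Category 1 band.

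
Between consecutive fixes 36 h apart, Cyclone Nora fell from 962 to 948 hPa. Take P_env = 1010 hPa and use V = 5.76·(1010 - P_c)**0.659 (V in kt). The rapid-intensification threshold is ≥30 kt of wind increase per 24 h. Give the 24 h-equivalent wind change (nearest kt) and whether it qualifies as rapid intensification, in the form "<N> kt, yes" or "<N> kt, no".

9 kt, no

V₁: ΔP = 48, V ≈ 5.76 × 48^0.659 ≈ 73.85 kt.
V₂: ΔP = 62, V ≈ 5.76 × 62^0.659 ≈ 87.42 kt.
ΔV over 36 h = 13.57 kt → 24 h equivalent = 13.57 × 24/36 ≈ 9.05 kt.
9 kt < 30 kt ⇒ not rapid intensification.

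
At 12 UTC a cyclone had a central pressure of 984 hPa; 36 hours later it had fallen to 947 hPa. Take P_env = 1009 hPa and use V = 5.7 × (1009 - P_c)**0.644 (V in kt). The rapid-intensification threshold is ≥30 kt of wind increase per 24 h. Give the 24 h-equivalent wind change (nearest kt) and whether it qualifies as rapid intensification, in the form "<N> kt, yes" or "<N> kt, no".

V₁: ΔP = 25, V ≈ 5.7 × 25^0.644 ≈ 45.31 kt.
V₂: ΔP = 62, V ≈ 5.7 × 62^0.644 ≈ 81.32 kt.
ΔV over 36 h = 36.01 kt → 24 h equivalent = 36.01 × 24/36 ≈ 24.01 kt.
24 kt < 30 kt ⇒ not rapid intensification.

24 kt, no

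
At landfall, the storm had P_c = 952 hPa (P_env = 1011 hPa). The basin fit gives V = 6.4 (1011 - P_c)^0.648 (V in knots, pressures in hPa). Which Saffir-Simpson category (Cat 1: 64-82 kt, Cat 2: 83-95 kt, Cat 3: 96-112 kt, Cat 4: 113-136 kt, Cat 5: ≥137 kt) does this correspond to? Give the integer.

ΔP = 1011 − 952 = 59 hPa.
V ≈ 6.4 × 59^0.648 = 6.4 × 14.04 ≈ 90 kt.
90 kt falls in the Category 2 band.

2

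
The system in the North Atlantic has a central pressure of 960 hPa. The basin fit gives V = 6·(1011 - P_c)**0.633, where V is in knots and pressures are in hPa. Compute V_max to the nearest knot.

72 kt

ΔP = 1011 − 960 = 51 hPa.
51^0.633 ≈ 12.047.
V ≈ 6 × 12.047 ≈ 72.3 kt.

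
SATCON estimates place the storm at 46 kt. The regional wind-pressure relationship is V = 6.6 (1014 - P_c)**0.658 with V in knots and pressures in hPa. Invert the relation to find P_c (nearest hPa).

ΔP = (V / 6.6)^(1/0.658) = (46/6.6)^1.520.
46/6.6 = 6.970; 6.970^1.520 ≈ 19.12 hPa.
P_c = 1014 − 19.12 = 994.88 ≈ 995 hPa.

995 hPa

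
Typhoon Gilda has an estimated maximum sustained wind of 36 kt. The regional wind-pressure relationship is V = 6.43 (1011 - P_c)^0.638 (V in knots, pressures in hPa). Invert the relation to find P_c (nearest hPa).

996 hPa

ΔP = (V / 6.43)^(1/0.638) = (36/6.43)^1.567.
36/6.43 = 5.599; 5.599^1.567 ≈ 14.88 hPa.
P_c = 1011 − 14.88 = 996.12 ≈ 996 hPa.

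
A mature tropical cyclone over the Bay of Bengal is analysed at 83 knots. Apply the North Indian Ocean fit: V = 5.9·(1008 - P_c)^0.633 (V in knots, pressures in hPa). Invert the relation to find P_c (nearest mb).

943 mb

ΔP = (V / 5.9)^(1/0.633) = (83/5.9)^1.580.
83/5.9 = 14.068; 14.068^1.580 ≈ 65.15 mb.
P_c = 1008 − 65.15 = 942.85 ≈ 943 mb.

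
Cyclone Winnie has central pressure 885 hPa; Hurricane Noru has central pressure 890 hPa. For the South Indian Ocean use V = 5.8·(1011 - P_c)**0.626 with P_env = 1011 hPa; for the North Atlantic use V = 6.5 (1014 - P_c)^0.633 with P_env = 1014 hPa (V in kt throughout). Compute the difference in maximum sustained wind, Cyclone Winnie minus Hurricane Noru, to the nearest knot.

-18 kt

Cyclone Winnie: ΔP = 126; V ≈ 5.8 × 126^0.626 ≈ 119.75 kt.
Hurricane Noru: ΔP = 124; V ≈ 6.5 × 124^0.633 ≈ 137.42 kt.
Difference ≈ 119.75 − 137.42 = -17.67 → -18 kt.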